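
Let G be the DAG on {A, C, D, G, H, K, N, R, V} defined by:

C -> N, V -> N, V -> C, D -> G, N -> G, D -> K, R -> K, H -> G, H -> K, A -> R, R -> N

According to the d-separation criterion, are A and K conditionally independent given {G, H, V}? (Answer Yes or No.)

We examine all 3 paths between A and K:
  1. A → R → K — R:chain[open] ⇒ active
  2. A → R → N → G ← H → K — R:chain[open]; N:chain[open]; G:collider[open]; H:fork[blocks] ⇒ blocked
  3. A → R → N → G ← D → K — R:chain[open]; N:chain[open]; G:collider[open]; D:fork[open] ⇒ active
Since the path A → R → K is active, A and K are not d-separated given {G, H, V}.

No — A and K are not d-separated given {G, H, V}.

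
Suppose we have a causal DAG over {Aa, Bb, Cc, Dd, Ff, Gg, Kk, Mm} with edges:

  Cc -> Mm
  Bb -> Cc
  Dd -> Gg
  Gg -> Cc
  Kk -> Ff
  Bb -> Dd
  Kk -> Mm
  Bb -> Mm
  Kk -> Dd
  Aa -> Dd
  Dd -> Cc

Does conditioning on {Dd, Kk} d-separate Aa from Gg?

Enumerating the 6 paths from Aa to Gg and testing each for blocking by {Dd, Kk}:
  1. Aa → Dd → Gg — Dd:chain[blocks] ⇒ blocked
  2. Aa → Dd → Cc ← Gg — Dd:chain[blocks]; Cc:collider[blocks] ⇒ blocked
  3. Aa → Dd ← Bb → Cc ← Gg — Dd:collider[open]; Bb:fork[open]; Cc:collider[blocks] ⇒ blocked
  4. Aa → Dd ← Bb → Mm ← Cc ← Gg — Dd:collider[open]; Bb:fork[open]; Mm:collider[blocks]; Cc:chain[open] ⇒ blocked
  5. Aa → Dd ← Kk → Mm ← Cc ← Gg — Dd:collider[open]; Kk:fork[blocks]; Mm:collider[blocks]; Cc:chain[open] ⇒ blocked
  6. Aa → Dd ← Kk → Mm ← Bb → Cc ← Gg — Dd:collider[open]; Kk:fork[blocks]; Mm:collider[blocks]; Bb:fork[open]; Cc:collider[blocks] ⇒ blocked
All paths are blocked; Aa ⊥ Gg | {Dd, Kk} holds.

Yes — Aa and Gg are d-separated given {Dd, Kk}.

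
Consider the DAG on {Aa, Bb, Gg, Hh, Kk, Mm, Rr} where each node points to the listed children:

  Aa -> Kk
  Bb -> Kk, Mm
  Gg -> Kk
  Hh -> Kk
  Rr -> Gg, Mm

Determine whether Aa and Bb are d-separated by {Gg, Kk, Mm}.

2 paths connect Aa and Bb; each must be blocked for d-separation to hold:
Path 1: Aa → Kk ← Gg ← Rr → Mm ← Bb
  Gg is a chain here and Gg is conditioned on, so the path is blocked at Gg.
Path 2: Aa → Kk ← Bb
  Kk is a collider and Kk is conditioned on, which opens it — no node blocks this path, so it is active.
Since the path Aa → Kk ← Bb is active, Aa and Bb are not d-separated given {Gg, Kk, Mm}.

No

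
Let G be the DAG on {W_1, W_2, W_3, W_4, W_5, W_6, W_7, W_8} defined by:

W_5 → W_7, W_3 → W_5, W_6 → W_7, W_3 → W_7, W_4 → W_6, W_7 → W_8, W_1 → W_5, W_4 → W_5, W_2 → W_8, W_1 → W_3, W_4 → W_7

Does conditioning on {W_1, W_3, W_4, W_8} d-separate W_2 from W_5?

No — W_2 and W_5 are not d-separated given {W_1, W_3, W_4, W_8}.

Enumerating the 5 paths from W_2 to W_5 and testing each for blocking by {W_1, W_3, W_4, W_8}:
Path 1: W_2 → W_8 ← W_7 ← W_4 → W_5
  W_4 is a fork here and W_4 is conditioned on, so the path is blocked at W_4.
Path 2: W_2 → W_8 ← W_7 ← W_3 ← W_1 → W_5
  W_3 is a chain here and W_3 is conditioned on, so the path is blocked at W_3.
Path 3: W_2 → W_8 ← W_7 ← W_3 → W_5
  W_3 is a fork here and W_3 is conditioned on, so the path is blocked at W_3.
Path 4: W_2 → W_8 ← W_7 ← W_6 ← W_4 → W_5
  W_4 is a fork here and W_4 is conditioned on, so the path is blocked at W_4.
Path 5: W_2 → W_8 ← W_7 ← W_5
  W_8 is a collider and W_8 is conditioned on, which opens it; W_7 is a chain and W_7 is not conditioned on — no node blocks this path, so it is active.
At least one path is unblocked, so d-separation fails.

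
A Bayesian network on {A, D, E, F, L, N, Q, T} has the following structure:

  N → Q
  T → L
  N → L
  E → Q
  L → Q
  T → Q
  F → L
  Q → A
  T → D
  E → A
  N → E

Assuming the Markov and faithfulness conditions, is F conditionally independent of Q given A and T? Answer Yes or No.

No

5 paths connect F and Q; each must be blocked for d-separation to hold:
  1. F → L ← N → E → A ← Q — L:collider[open]; N:fork[open]; E:chain[open]; A:collider[open] ⇒ active
  2. F → L ← N → E → Q — L:collider[open]; N:fork[open]; E:chain[open] ⇒ active
  3. F → L ← N → Q — L:collider[open]; N:fork[open] ⇒ active
  4. F → L ← T → Q — L:collider[open]; T:fork[blocks] ⇒ blocked
  5. F → L → Q — L:chain[open] ⇒ active
Since the path F → L ← N → E → A ← Q is active, F and Q are not d-separated given {A, T}.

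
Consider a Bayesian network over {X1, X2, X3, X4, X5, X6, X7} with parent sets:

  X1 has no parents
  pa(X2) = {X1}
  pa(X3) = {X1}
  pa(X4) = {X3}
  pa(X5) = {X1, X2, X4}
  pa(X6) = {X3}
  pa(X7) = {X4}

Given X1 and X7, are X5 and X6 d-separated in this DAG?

No

We examine all 3 paths between X5 and X6:
  1. X5 ← X4 ← X3 → X6 — X4:chain[open]; X3:fork[open] ⇒ active
  2. X5 ← X1 → X3 → X6 — X1:fork[blocks]; X3:chain[open] ⇒ blocked
  3. X5 ← X2 ← X1 → X3 → X6 — X2:chain[open]; X1:fork[blocks]; X3:chain[open] ⇒ blocked
Because an active path exists, X5 and X6 are not d-separated.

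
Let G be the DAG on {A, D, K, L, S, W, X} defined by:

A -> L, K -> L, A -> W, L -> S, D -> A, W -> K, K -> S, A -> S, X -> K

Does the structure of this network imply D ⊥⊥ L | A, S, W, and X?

Yes

5 paths connect D and L; each must be blocked for d-separation to hold:
Path 1: D → A → W → K → L
  A is a chain here and A is conditioned on, so the path is blocked at A.
Path 2: D → A → W → K → S ← L
  A is a chain here and A is conditioned on, so the path is blocked at A.
Path 3: D → A → L
  A is a chain here and A is conditioned on, so the path is blocked at A.
Path 4: D → A → S ← K → L
  A is a chain here and A is conditioned on, so the path is blocked at A.
Path 5: D → A → S ← L
  A is a chain here and A is conditioned on, so the path is blocked at A.
All paths are blocked; D ⊥ L | {A, S, W, X} holds.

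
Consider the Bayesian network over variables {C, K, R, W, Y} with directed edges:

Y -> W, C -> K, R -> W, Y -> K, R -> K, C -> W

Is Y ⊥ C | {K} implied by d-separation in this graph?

No — Y and C are not d-separated given {K}.

There are 4 undirected paths between Y and C; checking each against the conditioning set {K}:
Path 1: Y → K ← R → W ← C
  W is a collider here and neither W nor any of its descendants is conditioned on, so the collider stays closed — the path is blocked at W.
Path 2: Y → K ← C
  K is a collider and K is conditioned on, which opens it — no node blocks this path, so it is active.
Path 3: Y → W ← R → K ← C
  W is a collider here and neither W nor any of its descendants is conditioned on, so the collider stays closed — the path is blocked at W.
Path 4: Y → W ← C
  W is a collider here and neither W nor any of its descendants is conditioned on, so the collider stays closed — the path is blocked at W.
Since the path Y → K ← C is active, Y and C are not d-separated given {K}.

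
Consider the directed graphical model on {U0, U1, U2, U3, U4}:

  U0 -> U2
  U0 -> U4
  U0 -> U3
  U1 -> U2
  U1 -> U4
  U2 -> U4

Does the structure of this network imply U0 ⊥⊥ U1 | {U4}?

4 paths connect U0 and U1; each must be blocked for d-separation to hold:
  1. U0 → U2 ← U1 — U2:collider[open] ⇒ active
  2. U0 → U2 → U4 ← U1 — U2:chain[open]; U4:collider[open] ⇒ active
  3. U0 → U4 ← U2 ← U1 — U4:collider[open]; U2:chain[open] ⇒ active
  4. U0 → U4 ← U1 — U4:collider[open] ⇒ active
At least one path is unblocked, so d-separation fails.

No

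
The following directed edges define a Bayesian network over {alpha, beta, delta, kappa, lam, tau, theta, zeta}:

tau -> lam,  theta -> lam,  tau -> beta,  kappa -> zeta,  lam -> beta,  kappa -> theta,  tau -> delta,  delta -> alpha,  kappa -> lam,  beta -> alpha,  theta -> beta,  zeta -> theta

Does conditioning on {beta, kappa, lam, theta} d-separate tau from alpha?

There are 6 undirected paths between tau and alpha; checking each against the conditioning set {beta, kappa, lam, theta}:
Path 1: tau → delta → alpha
  delta is a chain and delta is not conditioned on — no node blocks this path, so it is active.
Path 2: tau → lam → beta → alpha
  lam is a chain here and lam is conditioned on, so the path is blocked at lam.
Path 3: tau → lam ← kappa → zeta → theta → beta → alpha
  kappa is a fork here and kappa is conditioned on, so the path is blocked at kappa.
Path 4: tau → lam ← kappa → theta → beta → alpha
  kappa is a fork here and kappa is conditioned on, so the path is blocked at kappa.
Path 5: tau → lam ← theta → beta → alpha
  theta is a fork here and theta is conditioned on, so the path is blocked at theta.
Path 6: tau → beta → alpha
  beta is a chain here and beta is conditioned on, so the path is blocked at beta.
At least one path is unblocked, so d-separation fails.

No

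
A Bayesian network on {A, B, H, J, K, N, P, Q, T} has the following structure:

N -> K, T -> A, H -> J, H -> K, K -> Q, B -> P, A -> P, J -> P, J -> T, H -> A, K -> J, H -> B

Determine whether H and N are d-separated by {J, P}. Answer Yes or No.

No

We examine all 6 paths between H and N:
Path 1: H → B → P ← A ← T ← J ← K ← N
  J is a chain here and J is conditioned on, so the path is blocked at J.
Path 2: H → B → P ← J ← K ← N
  J is a chain here and J is conditioned on, so the path is blocked at J.
Path 3: H → A ← T ← J ← K ← N
  J is a chain here and J is conditioned on, so the path is blocked at J.
Path 4: H → A → P ← J ← K ← N
  J is a chain here and J is conditioned on, so the path is blocked at J.
Path 5: H → K ← N
  K is a collider and its descendant J is conditioned on, which opens it — no node blocks this path, so it is active.
Path 6: H → J ← K ← N
  J is a collider and J is conditioned on, which opens it; K is a chain and K is not conditioned on — no node blocks this path, so it is active.
At least one path is unblocked, so d-separation fails.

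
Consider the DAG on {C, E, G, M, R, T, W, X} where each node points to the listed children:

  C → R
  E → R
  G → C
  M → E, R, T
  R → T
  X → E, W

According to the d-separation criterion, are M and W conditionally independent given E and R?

Enumerating the 3 paths from M to W and testing each for blocking by {E, R}:
Path 1: M → R ← E ← X → W
  E is a chain here and E is conditioned on, so the path is blocked at E.
Path 2: M → E ← X → W
  E is a collider and E is conditioned on, which opens it; X is a fork and X is not conditioned on — no node blocks this path, so it is active.
Path 3: M → T ← R ← E ← X → W
  T is a collider here and neither T nor any of its descendants is conditioned on, so the collider stays closed — the path is blocked at T.
Since the path M → E ← X → W is active, M and W are not d-separated given {E, R}.

No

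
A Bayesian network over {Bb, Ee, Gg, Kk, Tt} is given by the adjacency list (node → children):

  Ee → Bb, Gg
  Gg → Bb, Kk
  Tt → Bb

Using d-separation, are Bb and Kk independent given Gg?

There are 2 undirected paths between Bb and Kk; checking each against the conditioning set {Gg}:
  1. Bb ← Gg → Kk — Gg:fork[blocks] ⇒ blocked
  2. Bb ← Ee → Gg → Kk — Ee:fork[open]; Gg:chain[blocks] ⇒ blocked
Every path is blocked, so Bb and Kk are d-separated given {Gg}.

Yes — Bb and Kk are d-separated given {Gg}.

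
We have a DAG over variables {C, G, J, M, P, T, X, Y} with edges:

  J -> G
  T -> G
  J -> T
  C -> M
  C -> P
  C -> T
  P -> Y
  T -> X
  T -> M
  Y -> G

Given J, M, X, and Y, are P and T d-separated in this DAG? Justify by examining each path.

4 paths connect P and T; each must be blocked for d-separation to hold:
  1. P → Y → G ← T — Y:chain[blocks]; G:collider[blocks] ⇒ blocked
  2. P → Y → G ← J → T — Y:chain[blocks]; G:collider[blocks]; J:fork[blocks] ⇒ blocked
  3. P ← C → M ← T — C:fork[open]; M:collider[open] ⇒ active
  4. P ← C → T — C:fork[open] ⇒ active
Because an active path exists, P and T are not d-separated.

No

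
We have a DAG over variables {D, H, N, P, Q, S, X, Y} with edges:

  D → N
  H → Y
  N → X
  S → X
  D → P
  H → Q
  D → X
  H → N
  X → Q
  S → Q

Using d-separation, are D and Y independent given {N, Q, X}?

No

There are 6 undirected paths between D and Y; checking each against the conditioning set {N, Q, X}:
  1. D → N → X ← S → Q ← H → Y — N:chain[blocks]; X:collider[open]; S:fork[open]; Q:collider[open]; H:fork[open] ⇒ blocked
  2. D → N → X → Q ← H → Y — N:chain[blocks]; X:chain[blocks]; Q:collider[open]; H:fork[open] ⇒ blocked
  3. D → N ← H → Y — N:collider[open]; H:fork[open] ⇒ active
  4. D → X ← S → Q ← H → Y — X:collider[open]; S:fork[open]; Q:collider[open]; H:fork[open] ⇒ active
  5. D → X ← N ← H → Y — X:collider[open]; N:chain[blocks]; H:fork[open] ⇒ blocked
  6. D → X → Q ← H → Y — X:chain[blocks]; Q:collider[open]; H:fork[open] ⇒ blocked
Because an active path exists, D and Y are not d-separated.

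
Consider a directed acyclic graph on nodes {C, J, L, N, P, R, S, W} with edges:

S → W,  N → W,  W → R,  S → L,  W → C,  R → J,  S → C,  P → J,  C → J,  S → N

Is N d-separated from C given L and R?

No — N and C are not d-separated given {L, R}.

Enumerating the 6 paths from N to C and testing each for blocking by {L, R}:
  1. N ← S → W → R → J ← C — S:fork[open]; W:chain[open]; R:chain[blocks]; J:collider[blocks] ⇒ blocked
  2. N ← S → W → C — S:fork[open]; W:chain[open] ⇒ active
  3. N ← S → C — S:fork[open] ⇒ active
  4. N → W ← S → C — W:collider[open]; S:fork[open] ⇒ active
  5. N → W → R → J ← C — W:chain[open]; R:chain[blocks]; J:collider[blocks] ⇒ blocked
  6. N → W → C — W:chain[open] ⇒ active
Since the path N ← S → W → C is active, N and C are not d-separated given {L, R}.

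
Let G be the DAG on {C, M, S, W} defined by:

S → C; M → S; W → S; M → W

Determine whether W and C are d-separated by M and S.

Yes

We examine all 2 paths between W and C:
Path 1: W → S → C
  S is a chain here and S is conditioned on, so the path is blocked at S.
Path 2: W ← M → S → C
  M is a fork here and M is conditioned on, so the path is blocked at M.
Since every path is blocked, d-separation holds.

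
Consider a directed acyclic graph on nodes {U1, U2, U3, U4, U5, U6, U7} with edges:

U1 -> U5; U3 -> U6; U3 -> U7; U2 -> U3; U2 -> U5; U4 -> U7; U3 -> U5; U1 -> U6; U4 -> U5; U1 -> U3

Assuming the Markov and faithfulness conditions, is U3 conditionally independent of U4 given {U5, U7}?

No

5 paths connect U3 and U4; each must be blocked for d-separation to hold:
Path 1: U3 → U6 ← U1 → U5 ← U4
  U6 is a collider here and neither U6 nor any of its descendants is conditioned on, so the collider stays closed — the path is blocked at U6.
Path 2: U3 → U7 ← U4
  U7 is a collider and U7 is conditioned on, which opens it — no node blocks this path, so it is active.
Path 3: U3 ← U2 → U5 ← U4
  U2 is a fork and U2 is not conditioned on; U5 is a collider and U5 is conditioned on, which opens it — no node blocks this path, so it is active.
Path 4: U3 → U5 ← U4
  U5 is a collider and U5 is conditioned on, which opens it — no node blocks this path, so it is active.
Path 5: U3 ← U1 → U5 ← U4
  U1 is a fork and U1 is not conditioned on; U5 is a collider and U5 is conditioned on, which opens it — no node blocks this path, so it is active.
Since the path U3 → U7 ← U4 is active, U3 and U4 are not d-separated given {U5, U7}.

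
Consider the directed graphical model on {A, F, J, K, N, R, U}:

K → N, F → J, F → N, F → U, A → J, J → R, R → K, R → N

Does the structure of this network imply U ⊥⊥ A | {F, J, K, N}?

We examine all 3 paths between U and A:
  1. U ← F → N ← R ← J ← A — F:fork[blocks]; N:collider[open]; R:chain[open]; J:chain[blocks] ⇒ blocked
  2. U ← F → N ← K ← R ← J ← A — F:fork[blocks]; N:collider[open]; K:chain[blocks]; R:chain[open]; J:chain[blocks] ⇒ blocked
  3. U ← F → J ← A — F:fork[blocks]; J:collider[open] ⇒ blocked
All paths are blocked; U ⊥ A | {F, J, K, N} holds.

Yes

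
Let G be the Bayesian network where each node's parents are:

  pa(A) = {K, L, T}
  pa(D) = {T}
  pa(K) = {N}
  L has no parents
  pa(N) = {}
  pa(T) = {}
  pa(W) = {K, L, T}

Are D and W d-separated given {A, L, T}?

There are 3 undirected paths between D and W; checking each against the conditioning set {A, L, T}:
Path 1: D ← T → W
  T is a fork here and T is conditioned on, so the path is blocked at T.
Path 2: D ← T → A ← L → W
  T is a fork here and T is conditioned on, so the path is blocked at T.
Path 3: D ← T → A ← K → W
  T is a fork here and T is conditioned on, so the path is blocked at T.
All paths are blocked; D ⊥ W | {A, L, T} holds.

Yes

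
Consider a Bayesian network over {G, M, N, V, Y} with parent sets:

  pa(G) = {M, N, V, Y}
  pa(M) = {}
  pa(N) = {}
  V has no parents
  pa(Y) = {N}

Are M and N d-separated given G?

No

2 paths connect M and N; each must be blocked for d-separation to hold:
Path 1: M → G ← N
  G is a collider and G is conditioned on, which opens it — no node blocks this path, so it is active.
Path 2: M → G ← Y ← N
  G is a collider and G is conditioned on, which opens it; Y is a chain and Y is not conditioned on — no node blocks this path, so it is active.
Because an active path exists, M and N are not d-separated.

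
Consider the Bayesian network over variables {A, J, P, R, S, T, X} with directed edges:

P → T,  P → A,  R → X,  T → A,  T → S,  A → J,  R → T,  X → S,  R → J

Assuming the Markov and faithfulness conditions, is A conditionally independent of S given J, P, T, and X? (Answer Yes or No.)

Yes

Enumerating the 6 paths from A to S and testing each for blocking by {J, P, T, X}:
Path 1: A ← T → S
  T is a fork here and T is conditioned on, so the path is blocked at T.
Path 2: A ← T ← R → X → S
  T is a chain here and T is conditioned on, so the path is blocked at T.
Path 3: A ← P → T → S
  P is a fork here and P is conditioned on, so the path is blocked at P.
Path 4: A ← P → T ← R → X → S
  P is a fork here and P is conditioned on, so the path is blocked at P.
Path 5: A → J ← R → T → S
  T is a chain here and T is conditioned on, so the path is blocked at T.
Path 6: A → J ← R → X → S
  X is a chain here and X is conditioned on, so the path is blocked at X.
Every path is blocked, so A and S are d-separated given {J, P, T, X}.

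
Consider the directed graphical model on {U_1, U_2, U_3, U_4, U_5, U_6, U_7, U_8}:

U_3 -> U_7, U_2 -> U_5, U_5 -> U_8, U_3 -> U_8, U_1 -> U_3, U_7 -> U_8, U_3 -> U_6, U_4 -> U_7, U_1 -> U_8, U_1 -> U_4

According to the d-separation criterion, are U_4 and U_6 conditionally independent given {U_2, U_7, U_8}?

No

Enumerating the 6 paths from U_4 to U_6 and testing each for blocking by {U_2, U_7, U_8}:
Path 1: U_4 → U_7 ← U_3 → U_6
  U_7 is a collider and U_7 is conditioned on, which opens it; U_3 is a fork and U_3 is not conditioned on — no node blocks this path, so it is active.
Path 2: U_4 → U_7 → U_8 ← U_1 → U_3 → U_6
  U_7 is a chain here and U_7 is conditioned on, so the path is blocked at U_7.
Path 3: U_4 → U_7 → U_8 ← U_3 → U_6
  U_7 is a chain here and U_7 is conditioned on, so the path is blocked at U_7.
Path 4: U_4 ← U_1 → U_3 → U_6
  U_1 is a fork and U_1 is not conditioned on; U_3 is a chain and U_3 is not conditioned on — no node blocks this path, so it is active.
Path 5: U_4 ← U_1 → U_8 ← U_7 ← U_3 → U_6
  U_7 is a chain here and U_7 is conditioned on, so the path is blocked at U_7.
Path 6: U_4 ← U_1 → U_8 ← U_3 → U_6
  U_1 is a fork and U_1 is not conditioned on; U_8 is a collider and U_8 is conditioned on, which opens it; U_3 is a fork and U_3 is not conditioned on — no node blocks this path, so it is active.
At least one path is unblocked, so d-separation fails.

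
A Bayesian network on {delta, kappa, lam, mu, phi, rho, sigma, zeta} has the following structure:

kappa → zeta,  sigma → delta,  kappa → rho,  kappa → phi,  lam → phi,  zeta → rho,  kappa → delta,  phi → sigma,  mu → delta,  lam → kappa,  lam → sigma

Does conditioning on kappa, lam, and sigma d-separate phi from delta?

Yes

Enumerating the 6 paths from phi to delta and testing each for blocking by {kappa, lam, sigma}:
Path 1: phi → sigma ← lam → kappa → delta
  lam is a fork here and lam is conditioned on, so the path is blocked at lam.
Path 2: phi → sigma → delta
  sigma is a chain here and sigma is conditioned on, so the path is blocked at sigma.
Path 3: phi ← kappa ← lam → sigma → delta
  kappa is a chain here and kappa is conditioned on, so the path is blocked at kappa.
Path 4: phi ← kappa → delta
  kappa is a fork here and kappa is conditioned on, so the path is blocked at kappa.
Path 5: phi ← lam → sigma → delta
  lam is a fork here and lam is conditioned on, so the path is blocked at lam.
Path 6: phi ← lam → kappa → delta
  lam is a fork here and lam is conditioned on, so the path is blocked at lam.
Every path is blocked, so phi and delta are d-separated given {kappa, lam, sigma}.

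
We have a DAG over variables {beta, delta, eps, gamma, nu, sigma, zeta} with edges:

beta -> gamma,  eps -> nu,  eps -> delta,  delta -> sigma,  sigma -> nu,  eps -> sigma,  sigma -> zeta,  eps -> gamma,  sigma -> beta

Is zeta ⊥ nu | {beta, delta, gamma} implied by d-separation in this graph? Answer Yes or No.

No — zeta and nu are not d-separated given {beta, delta, gamma}.

We examine all 4 paths between zeta and nu:
  1. zeta ← sigma ← delta ← eps → nu — sigma:chain[open]; delta:chain[blocks]; eps:fork[open] ⇒ blocked
  2. zeta ← sigma → beta → gamma ← eps → nu — sigma:fork[open]; beta:chain[blocks]; gamma:collider[open]; eps:fork[open] ⇒ blocked
  3. zeta ← sigma → nu — sigma:fork[open] ⇒ active
  4. zeta ← sigma ← eps → nu — sigma:chain[open]; eps:fork[open] ⇒ active
At least one path is unblocked, so d-separation fails.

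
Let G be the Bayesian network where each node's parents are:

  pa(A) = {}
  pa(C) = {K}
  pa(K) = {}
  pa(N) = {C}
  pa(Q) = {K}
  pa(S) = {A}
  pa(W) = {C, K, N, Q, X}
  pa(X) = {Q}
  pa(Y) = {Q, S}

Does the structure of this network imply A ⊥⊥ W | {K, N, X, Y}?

No

Enumerating the 5 paths from A to W and testing each for blocking by {K, N, X, Y}:
  1. A → S → Y ← Q ← K → C → N → W — S:chain[open]; Y:collider[open]; Q:chain[open]; K:fork[blocks]; C:chain[open]; N:chain[blocks] ⇒ blocked
  2. A → S → Y ← Q ← K → C → W — S:chain[open]; Y:collider[open]; Q:chain[open]; K:fork[blocks]; C:chain[open] ⇒ blocked
  3. A → S → Y ← Q ← K → W — S:chain[open]; Y:collider[open]; Q:chain[open]; K:fork[blocks] ⇒ blocked
  4. A → S → Y ← Q → X → W — S:chain[open]; Y:collider[open]; Q:fork[open]; X:chain[blocks] ⇒ blocked
  5. A → S → Y ← Q → W — S:chain[open]; Y:collider[open]; Q:fork[open] ⇒ active
At least one path is unblocked, so d-separation fails.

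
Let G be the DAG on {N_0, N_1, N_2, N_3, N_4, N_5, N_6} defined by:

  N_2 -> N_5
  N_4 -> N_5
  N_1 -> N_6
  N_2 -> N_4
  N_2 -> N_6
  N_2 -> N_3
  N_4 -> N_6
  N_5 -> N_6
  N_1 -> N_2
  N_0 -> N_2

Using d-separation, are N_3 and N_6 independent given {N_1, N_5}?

There are 6 undirected paths between N_3 and N_6; checking each against the conditioning set {N_1, N_5}:
Path 1: N_3 ← N_2 → N_6
  N_2 is a fork and N_2 is not conditioned on — no node blocks this path, so it is active.
Path 2: N_3 ← N_2 ← N_1 → N_6
  N_1 is a fork here and N_1 is conditioned on, so the path is blocked at N_1.
Path 3: N_3 ← N_2 → N_5 → N_6
  N_5 is a chain here and N_5 is conditioned on, so the path is blocked at N_5.
Path 4: N_3 ← N_2 → N_5 ← N_4 → N_6
  N_2 is a fork and N_2 is not conditioned on; N_5 is a collider and N_5 is conditioned on, which opens it; N_4 is a fork and N_4 is not conditioned on — no node blocks this path, so it is active.
Path 5: N_3 ← N_2 → N_4 → N_6
  N_2 is a fork and N_2 is not conditioned on; N_4 is a chain and N_4 is not conditioned on — no node blocks this path, so it is active.
Path 6: N_3 ← N_2 → N_4 → N_5 → N_6
  N_5 is a chain here and N_5 is conditioned on, so the path is blocked at N_5.
At least one path is unblocked, so d-separation fails.

No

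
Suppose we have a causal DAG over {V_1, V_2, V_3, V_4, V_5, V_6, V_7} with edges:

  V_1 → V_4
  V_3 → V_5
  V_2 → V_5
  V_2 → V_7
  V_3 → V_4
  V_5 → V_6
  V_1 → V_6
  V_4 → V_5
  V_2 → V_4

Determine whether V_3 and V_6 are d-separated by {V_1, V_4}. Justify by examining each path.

No

There are 6 undirected paths between V_3 and V_6; checking each against the conditioning set {V_1, V_4}:
Path 1: V_3 → V_5 ← V_2 → V_4 ← V_1 → V_6
  V_5 is a collider here and neither V_5 nor any of its descendants is conditioned on, so the collider stays closed — the path is blocked at V_5.
Path 2: V_3 → V_5 → V_6
  V_5 is a chain and V_5 is not conditioned on — no node blocks this path, so it is active.
Path 3: V_3 → V_5 ← V_4 ← V_1 → V_6
  V_5 is a collider here and neither V_5 nor any of its descendants is conditioned on, so the collider stays closed — the path is blocked at V_5.
Path 4: V_3 → V_4 ← V_2 → V_5 → V_6
  V_4 is a collider and V_4 is conditioned on, which opens it; V_2 is a fork and V_2 is not conditioned on; V_5 is a chain and V_5 is not conditioned on — no node blocks this path, so it is active.
Path 5: V_3 → V_4 → V_5 → V_6
  V_4 is a chain here and V_4 is conditioned on, so the path is blocked at V_4.
Path 6: V_3 → V_4 ← V_1 → V_6
  V_1 is a fork here and V_1 is conditioned on, so the path is blocked at V_1.
Because an active path exists, V_3 and V_6 are not d-separated.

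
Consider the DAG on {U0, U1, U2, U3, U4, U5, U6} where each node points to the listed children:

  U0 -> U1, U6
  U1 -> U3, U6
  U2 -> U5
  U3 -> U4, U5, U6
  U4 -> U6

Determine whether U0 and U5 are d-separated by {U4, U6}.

We examine all 6 paths between U0 and U5:
  1. U0 → U6 ← U3 → U5 — U6:collider[open]; U3:fork[open] ⇒ active
  2. U0 → U6 ← U4 ← U3 → U5 — U6:collider[open]; U4:chain[blocks]; U3:fork[open] ⇒ blocked
  3. U0 → U6 ← U1 → U3 → U5 — U6:collider[open]; U1:fork[open]; U3:chain[open] ⇒ active
  4. U0 → U1 → U3 → U5 — U1:chain[open]; U3:chain[open] ⇒ active
  5. U0 → U1 → U6 ← U3 → U5 — U1:chain[open]; U6:collider[open]; U3:fork[open] ⇒ active
  6. U0 → U1 → U6 ← U4 ← U3 → U5 — U1:chain[open]; U6:collider[open]; U4:chain[blocks]; U3:fork[open] ⇒ blocked
At least one path is unblocked, so d-separation fails.

No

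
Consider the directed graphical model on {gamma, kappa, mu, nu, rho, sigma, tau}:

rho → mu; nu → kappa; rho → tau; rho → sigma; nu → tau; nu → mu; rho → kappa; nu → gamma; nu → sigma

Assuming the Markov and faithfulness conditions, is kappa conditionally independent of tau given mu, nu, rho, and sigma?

6 paths connect kappa and tau; each must be blocked for d-separation to hold:
  1. kappa ← nu → mu ← rho → tau — nu:fork[blocks]; mu:collider[open]; rho:fork[blocks] ⇒ blocked
  2. kappa ← nu → sigma ← rho → tau — nu:fork[blocks]; sigma:collider[open]; rho:fork[blocks] ⇒ blocked
  3. kappa ← nu → tau — nu:fork[blocks] ⇒ blocked
  4. kappa ← rho → mu ← nu → tau — rho:fork[blocks]; mu:collider[open]; nu:fork[blocks] ⇒ blocked
  5. kappa ← rho → sigma ← nu → tau — rho:fork[blocks]; sigma:collider[open]; nu:fork[blocks] ⇒ blocked
  6. kappa ← rho → tau — rho:fork[blocks] ⇒ blocked
Every path is blocked, so kappa and tau are d-separated given {mu, nu, rho, sigma}.

Yes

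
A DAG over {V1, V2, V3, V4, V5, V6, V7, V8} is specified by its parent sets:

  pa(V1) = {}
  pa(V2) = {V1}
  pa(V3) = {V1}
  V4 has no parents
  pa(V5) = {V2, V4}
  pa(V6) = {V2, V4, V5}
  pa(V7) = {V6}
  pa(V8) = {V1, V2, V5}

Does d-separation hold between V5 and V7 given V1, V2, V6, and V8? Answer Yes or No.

Enumerating the 5 paths from V5 to V7 and testing each for blocking by {V1, V2, V6, V8}:
Path 1: V5 → V6 → V7
  V6 is a chain here and V6 is conditioned on, so the path is blocked at V6.
Path 2: V5 ← V2 → V6 → V7
  V2 is a fork here and V2 is conditioned on, so the path is blocked at V2.
Path 3: V5 ← V4 → V6 → V7
  V6 is a chain here and V6 is conditioned on, so the path is blocked at V6.
Path 4: V5 → V8 ← V2 → V6 → V7
  V2 is a fork here and V2 is conditioned on, so the path is blocked at V2.
Path 5: V5 → V8 ← V1 → V2 → V6 → V7
  V1 is a fork here and V1 is conditioned on, so the path is blocked at V1.
Since every path is blocked, d-separation holds.

Yes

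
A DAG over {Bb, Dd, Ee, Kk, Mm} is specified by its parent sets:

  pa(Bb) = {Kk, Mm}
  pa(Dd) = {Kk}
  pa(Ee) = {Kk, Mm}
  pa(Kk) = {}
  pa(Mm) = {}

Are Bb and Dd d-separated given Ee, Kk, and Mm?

We examine all 2 paths between Bb and Dd:
Path 1: Bb ← Kk → Dd
  Kk is a fork here and Kk is conditioned on, so the path is blocked at Kk.
Path 2: Bb ← Mm → Ee ← Kk → Dd
  Mm is a fork here and Mm is conditioned on, so the path is blocked at Mm.
Every path is blocked, so Bb and Dd are d-separated given {Ee, Kk, Mm}.

Yes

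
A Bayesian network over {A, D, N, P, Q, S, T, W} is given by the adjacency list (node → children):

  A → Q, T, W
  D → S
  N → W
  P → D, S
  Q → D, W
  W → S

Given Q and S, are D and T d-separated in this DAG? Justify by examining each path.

There are 6 undirected paths between D and T; checking each against the conditioning set {Q, S}:
Path 1: D ← Q → W ← A → T
  Q is a fork here and Q is conditioned on, so the path is blocked at Q.
Path 2: D ← Q ← A → T
  Q is a chain here and Q is conditioned on, so the path is blocked at Q.
Path 3: D ← P → S ← W ← Q ← A → T
  Q is a chain here and Q is conditioned on, so the path is blocked at Q.
Path 4: D ← P → S ← W ← A → T
  P is a fork and P is not conditioned on; S is a collider and S is conditioned on, which opens it; W is a chain and W is not conditioned on; A is a fork and A is not conditioned on — no node blocks this path, so it is active.
Path 5: D → S ← W ← Q ← A → T
  Q is a chain here and Q is conditioned on, so the path is blocked at Q.
Path 6: D → S ← W ← A → T
  S is a collider and S is conditioned on, which opens it; W is a chain and W is not conditioned on; A is a fork and A is not conditioned on — no node blocks this path, so it is active.
Since the path D ← P → S ← W ← A → T is active, D and T are not d-separated given {Q, S}.

No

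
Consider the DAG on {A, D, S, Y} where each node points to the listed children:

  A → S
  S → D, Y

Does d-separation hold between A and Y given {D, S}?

Yes

The only undirected path from A to Y is:
Path 1: A → S → Y
  S is a chain here and S is conditioned on, so the path is blocked at S.
Since every path is blocked, d-separation holds.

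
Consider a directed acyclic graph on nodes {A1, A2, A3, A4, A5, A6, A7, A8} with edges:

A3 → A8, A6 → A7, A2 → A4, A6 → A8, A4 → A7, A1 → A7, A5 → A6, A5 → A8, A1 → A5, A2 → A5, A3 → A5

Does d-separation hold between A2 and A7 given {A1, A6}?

No

We examine all 5 paths between A2 and A7:
Path 1: A2 → A4 → A7
  A4 is a chain and A4 is not conditioned on — no node blocks this path, so it is active.
Path 2: A2 → A5 → A8 ← A6 → A7
  A8 is a collider here and neither A8 nor any of its descendants is conditioned on, so the collider stays closed — the path is blocked at A8.
Path 3: A2 → A5 ← A1 → A7
  A1 is a fork here and A1 is conditioned on, so the path is blocked at A1.
Path 4: A2 → A5 → A6 → A7
  A6 is a chain here and A6 is conditioned on, so the path is blocked at A6.
Path 5: A2 → A5 ← A3 → A8 ← A6 → A7
  A8 is a collider here and neither A8 nor any of its descendants is conditioned on, so the collider stays closed — the path is blocked at A8.
Since the path A2 → A4 → A7 is active, A2 and A7 are not d-separated given {A1, A6}.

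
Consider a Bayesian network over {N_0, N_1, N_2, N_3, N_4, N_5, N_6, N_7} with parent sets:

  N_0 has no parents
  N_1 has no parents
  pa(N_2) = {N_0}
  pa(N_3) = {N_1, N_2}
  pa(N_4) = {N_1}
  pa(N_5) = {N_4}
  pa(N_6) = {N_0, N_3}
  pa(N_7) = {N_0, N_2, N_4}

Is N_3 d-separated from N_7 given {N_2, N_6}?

No

There are 5 undirected paths between N_3 and N_7; checking each against the conditioning set {N_2, N_6}:
Path 1: N_3 ← N_2 → N_7
  N_2 is a fork here and N_2 is conditioned on, so the path is blocked at N_2.
Path 2: N_3 ← N_2 ← N_0 → N_7
  N_2 is a chain here and N_2 is conditioned on, so the path is blocked at N_2.
Path 3: N_3 ← N_1 → N_4 → N_7
  N_1 is a fork and N_1 is not conditioned on; N_4 is a chain and N_4 is not conditioned on — no node blocks this path, so it is active.
Path 4: N_3 → N_6 ← N_0 → N_2 → N_7
  N_2 is a chain here and N_2 is conditioned on, so the path is blocked at N_2.
Path 5: N_3 → N_6 ← N_0 → N_7
  N_6 is a collider and N_6 is conditioned on, which opens it; N_0 is a fork and N_0 is not conditioned on — no node blocks this path, so it is active.
Since the path N_3 ← N_1 → N_4 → N_7 is active, N_3 and N_7 are not d-separated given {N_2, N_6}.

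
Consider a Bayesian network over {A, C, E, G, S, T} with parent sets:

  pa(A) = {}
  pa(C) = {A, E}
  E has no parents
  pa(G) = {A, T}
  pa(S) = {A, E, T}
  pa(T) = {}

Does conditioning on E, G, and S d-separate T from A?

There are 3 undirected paths between T and A; checking each against the conditioning set {E, G, S}:
Path 1: T → G ← A
  G is a collider and G is conditioned on, which opens it — no node blocks this path, so it is active.
Path 2: T → S ← A
  S is a collider and S is conditioned on, which opens it — no node blocks this path, so it is active.
Path 3: T → S ← E → C ← A
  E is a fork here and E is conditioned on, so the path is blocked at E.
Because an active path exists, T and A are not d-separated.

No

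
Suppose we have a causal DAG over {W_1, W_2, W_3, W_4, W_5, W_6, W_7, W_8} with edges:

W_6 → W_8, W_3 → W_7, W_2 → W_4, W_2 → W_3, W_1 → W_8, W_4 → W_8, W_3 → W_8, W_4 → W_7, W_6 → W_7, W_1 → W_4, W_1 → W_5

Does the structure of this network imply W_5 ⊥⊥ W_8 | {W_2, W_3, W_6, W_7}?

No

We examine all 6 paths between W_5 and W_8:
Path 1: W_5 ← W_1 → W_8
  W_1 is a fork and W_1 is not conditioned on — no node blocks this path, so it is active.
Path 2: W_5 ← W_1 → W_4 → W_8
  W_1 is a fork and W_1 is not conditioned on; W_4 is a chain and W_4 is not conditioned on — no node blocks this path, so it is active.
Path 3: W_5 ← W_1 → W_4 ← W_2 → W_3 → W_8
  W_2 is a fork here and W_2 is conditioned on, so the path is blocked at W_2.
Path 4: W_5 ← W_1 → W_4 ← W_2 → W_3 → W_7 ← W_6 → W_8
  W_2 is a fork here and W_2 is conditioned on, so the path is blocked at W_2.
Path 5: W_5 ← W_1 → W_4 → W_7 ← W_6 → W_8
  W_6 is a fork here and W_6 is conditioned on, so the path is blocked at W_6.
Path 6: W_5 ← W_1 → W_4 → W_7 ← W_3 → W_8
  W_3 is a fork here and W_3 is conditioned on, so the path is blocked at W_3.
Because an active path exists, W_5 and W_8 are not d-separated.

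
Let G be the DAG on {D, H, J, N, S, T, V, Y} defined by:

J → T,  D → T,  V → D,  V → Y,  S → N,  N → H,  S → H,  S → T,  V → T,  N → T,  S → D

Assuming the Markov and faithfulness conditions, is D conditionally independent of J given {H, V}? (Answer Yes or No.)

Enumerating the 5 paths from D to J and testing each for blocking by {H, V}:
Path 1: D ← S → H ← N → T ← J
  T is a collider here and neither T nor any of its descendants is conditioned on, so the collider stays closed — the path is blocked at T.
Path 2: D ← S → N → T ← J
  T is a collider here and neither T nor any of its descendants is conditioned on, so the collider stays closed — the path is blocked at T.
Path 3: D ← S → T ← J
  T is a collider here and neither T nor any of its descendants is conditioned on, so the collider stays closed — the path is blocked at T.
Path 4: D → T ← J
  T is a collider here and neither T nor any of its descendants is conditioned on, so the collider stays closed — the path is blocked at T.
Path 5: D ← V → T ← J
  V is a fork here and V is conditioned on, so the path is blocked at V.
Since every path is blocked, d-separation holds.

Yes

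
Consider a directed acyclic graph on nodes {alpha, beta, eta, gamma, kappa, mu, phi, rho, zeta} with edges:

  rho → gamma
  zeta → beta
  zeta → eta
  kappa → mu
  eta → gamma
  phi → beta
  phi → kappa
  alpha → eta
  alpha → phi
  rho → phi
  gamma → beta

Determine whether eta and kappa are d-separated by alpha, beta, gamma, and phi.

There are 5 undirected paths between eta and kappa; checking each against the conditioning set {alpha, beta, gamma, phi}:
Path 1: eta ← alpha → phi → kappa
  alpha is a fork here and alpha is conditioned on, so the path is blocked at alpha.
Path 2: eta → gamma ← rho → phi → kappa
  phi is a chain here and phi is conditioned on, so the path is blocked at phi.
Path 3: eta → gamma → beta ← phi → kappa
  gamma is a chain here and gamma is conditioned on, so the path is blocked at gamma.
Path 4: eta ← zeta → beta ← gamma ← rho → phi → kappa
  gamma is a chain here and gamma is conditioned on, so the path is blocked at gamma.
Path 5: eta ← zeta → beta ← phi → kappa
  phi is a fork here and phi is conditioned on, so the path is blocked at phi.
Since every path is blocked, d-separation holds.

Yes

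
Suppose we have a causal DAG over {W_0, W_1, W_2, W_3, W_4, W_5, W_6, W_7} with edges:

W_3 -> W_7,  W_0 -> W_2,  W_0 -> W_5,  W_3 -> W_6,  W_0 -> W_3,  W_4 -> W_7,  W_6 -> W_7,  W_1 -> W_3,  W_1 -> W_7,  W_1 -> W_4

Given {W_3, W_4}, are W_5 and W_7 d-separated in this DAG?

We examine all 4 paths between W_5 and W_7:
Path 1: W_5 ← W_0 → W_3 ← W_1 → W_7
  W_0 is a fork and W_0 is not conditioned on; W_3 is a collider and W_3 is conditioned on, which opens it; W_1 is a fork and W_1 is not conditioned on — no node blocks this path, so it is active.
Path 2: W_5 ← W_0 → W_3 ← W_1 → W_4 → W_7
  W_4 is a chain here and W_4 is conditioned on, so the path is blocked at W_4.
Path 3: W_5 ← W_0 → W_3 → W_6 → W_7
  W_3 is a chain here and W_3 is conditioned on, so the path is blocked at W_3.
Path 4: W_5 ← W_0 → W_3 → W_7
  W_3 is a chain here and W_3 is conditioned on, so the path is blocked at W_3.
Since the path W_5 ← W_0 → W_3 ← W_1 → W_7 is active, W_5 and W_7 are not d-separated given {W_3, W_4}.

No — W_5 and W_7 are not d-separated given {W_3, W_4}.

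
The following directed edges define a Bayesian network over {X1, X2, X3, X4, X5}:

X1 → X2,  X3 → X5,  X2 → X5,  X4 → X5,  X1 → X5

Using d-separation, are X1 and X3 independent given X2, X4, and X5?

2 paths connect X1 and X3; each must be blocked for d-separation to hold:
Path 1: X1 → X2 → X5 ← X3
  X2 is a chain here and X2 is conditioned on, so the path is blocked at X2.
Path 2: X1 → X5 ← X3
  X5 is a collider and X5 is conditioned on, which opens it — no node blocks this path, so it is active.
At least one path is unblocked, so d-separation fails.

No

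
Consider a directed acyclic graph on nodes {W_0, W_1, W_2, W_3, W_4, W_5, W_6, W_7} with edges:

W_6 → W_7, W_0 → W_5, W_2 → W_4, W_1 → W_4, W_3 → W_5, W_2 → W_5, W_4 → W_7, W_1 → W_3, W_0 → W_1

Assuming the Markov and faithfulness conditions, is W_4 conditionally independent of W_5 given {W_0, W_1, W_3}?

No

We examine all 3 paths between W_4 and W_5:
Path 1: W_4 ← W_2 → W_5
  W_2 is a fork and W_2 is not conditioned on — no node blocks this path, so it is active.
Path 2: W_4 ← W_1 → W_3 → W_5
  W_1 is a fork here and W_1 is conditioned on, so the path is blocked at W_1.
Path 3: W_4 ← W_1 ← W_0 → W_5
  W_1 is a chain here and W_1 is conditioned on, so the path is blocked at W_1.
Because an active path exists, W_4 and W_5 are not d-separated.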